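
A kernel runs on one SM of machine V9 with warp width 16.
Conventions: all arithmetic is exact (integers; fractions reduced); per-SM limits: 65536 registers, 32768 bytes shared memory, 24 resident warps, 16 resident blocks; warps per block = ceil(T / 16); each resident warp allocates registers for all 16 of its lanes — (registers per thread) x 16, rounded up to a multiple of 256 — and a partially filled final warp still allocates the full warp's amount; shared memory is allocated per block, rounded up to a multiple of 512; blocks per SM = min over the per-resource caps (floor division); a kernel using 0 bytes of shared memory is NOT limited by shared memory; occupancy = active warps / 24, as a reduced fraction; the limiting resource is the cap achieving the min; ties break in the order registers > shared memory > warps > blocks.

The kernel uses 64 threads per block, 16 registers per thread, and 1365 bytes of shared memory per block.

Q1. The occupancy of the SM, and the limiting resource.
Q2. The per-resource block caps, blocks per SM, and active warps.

Answer: occupancy 1, limited by warps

registers: 64 blocks
shared memory: 21 blocks
warps: 6 blocks
blocks: 16 blocks

Answer: 6 blocks, 24 active warps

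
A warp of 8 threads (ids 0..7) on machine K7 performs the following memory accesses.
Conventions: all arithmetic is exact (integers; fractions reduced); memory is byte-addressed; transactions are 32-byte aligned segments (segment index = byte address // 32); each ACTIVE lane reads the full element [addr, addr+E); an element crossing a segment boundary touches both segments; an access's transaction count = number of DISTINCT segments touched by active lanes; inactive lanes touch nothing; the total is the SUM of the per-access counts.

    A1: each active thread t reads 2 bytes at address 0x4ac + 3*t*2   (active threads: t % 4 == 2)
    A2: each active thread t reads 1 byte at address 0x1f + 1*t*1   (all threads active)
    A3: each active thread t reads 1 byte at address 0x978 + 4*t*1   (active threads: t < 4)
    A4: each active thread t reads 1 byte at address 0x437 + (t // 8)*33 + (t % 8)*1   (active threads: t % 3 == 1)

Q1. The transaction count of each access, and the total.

A1: 2 transactions
A2: 2 transactions
A3: 2 transactions
A4: 1 transaction

Answer: 2,2,2,1; total 7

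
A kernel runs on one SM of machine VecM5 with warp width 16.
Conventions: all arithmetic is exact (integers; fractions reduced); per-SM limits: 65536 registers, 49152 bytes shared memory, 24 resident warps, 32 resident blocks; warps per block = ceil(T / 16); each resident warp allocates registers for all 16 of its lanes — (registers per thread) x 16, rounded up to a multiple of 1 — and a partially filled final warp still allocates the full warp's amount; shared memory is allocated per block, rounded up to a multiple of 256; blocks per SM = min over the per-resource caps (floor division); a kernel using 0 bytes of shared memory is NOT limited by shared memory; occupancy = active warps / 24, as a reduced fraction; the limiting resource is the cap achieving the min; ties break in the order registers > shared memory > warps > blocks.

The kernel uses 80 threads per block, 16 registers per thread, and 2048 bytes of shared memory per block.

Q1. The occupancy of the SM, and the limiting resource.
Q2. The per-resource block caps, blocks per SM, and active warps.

Answer: occupancy 5/6, limited by warps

registers: 51 blocks
shared memory: 24 blocks
warps: 4 blocks
blocks: 32 blocks

Answer: 4 blocks, 20 active warps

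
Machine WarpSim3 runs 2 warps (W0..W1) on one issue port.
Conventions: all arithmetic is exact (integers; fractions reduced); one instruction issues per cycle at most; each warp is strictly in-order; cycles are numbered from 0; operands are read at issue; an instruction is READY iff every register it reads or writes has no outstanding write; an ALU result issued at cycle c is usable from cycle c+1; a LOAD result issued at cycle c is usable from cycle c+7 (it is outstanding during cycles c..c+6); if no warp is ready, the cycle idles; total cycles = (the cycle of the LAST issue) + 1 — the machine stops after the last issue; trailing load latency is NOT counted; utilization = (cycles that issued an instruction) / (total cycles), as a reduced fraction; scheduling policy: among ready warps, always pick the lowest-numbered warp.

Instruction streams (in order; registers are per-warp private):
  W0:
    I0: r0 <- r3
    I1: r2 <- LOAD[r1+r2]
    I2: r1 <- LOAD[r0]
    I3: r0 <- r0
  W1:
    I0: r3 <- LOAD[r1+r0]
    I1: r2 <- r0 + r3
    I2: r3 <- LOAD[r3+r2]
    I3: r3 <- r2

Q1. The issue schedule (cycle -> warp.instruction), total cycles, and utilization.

cycle 0: W0.I0
cycle 1: W0.I1
cycle 2: W0.I2
cycle 3: W0.I3
cycle 4: W1.I0
cycle 5: idle
cycle 6: idle
cycle 7: idle
cycle 8: idle
cycle 9: idle
cycle 10: idle
cycle 11: W1.I1
cycle 12: W1.I2
cycle 13: idle
cycle 14: idle
cycle 15: idle
cycle 16: idle
cycle 17: idle
cycle 18: idle
cycle 19: W1.I3

Answer: 20 cycles, utilization 2/5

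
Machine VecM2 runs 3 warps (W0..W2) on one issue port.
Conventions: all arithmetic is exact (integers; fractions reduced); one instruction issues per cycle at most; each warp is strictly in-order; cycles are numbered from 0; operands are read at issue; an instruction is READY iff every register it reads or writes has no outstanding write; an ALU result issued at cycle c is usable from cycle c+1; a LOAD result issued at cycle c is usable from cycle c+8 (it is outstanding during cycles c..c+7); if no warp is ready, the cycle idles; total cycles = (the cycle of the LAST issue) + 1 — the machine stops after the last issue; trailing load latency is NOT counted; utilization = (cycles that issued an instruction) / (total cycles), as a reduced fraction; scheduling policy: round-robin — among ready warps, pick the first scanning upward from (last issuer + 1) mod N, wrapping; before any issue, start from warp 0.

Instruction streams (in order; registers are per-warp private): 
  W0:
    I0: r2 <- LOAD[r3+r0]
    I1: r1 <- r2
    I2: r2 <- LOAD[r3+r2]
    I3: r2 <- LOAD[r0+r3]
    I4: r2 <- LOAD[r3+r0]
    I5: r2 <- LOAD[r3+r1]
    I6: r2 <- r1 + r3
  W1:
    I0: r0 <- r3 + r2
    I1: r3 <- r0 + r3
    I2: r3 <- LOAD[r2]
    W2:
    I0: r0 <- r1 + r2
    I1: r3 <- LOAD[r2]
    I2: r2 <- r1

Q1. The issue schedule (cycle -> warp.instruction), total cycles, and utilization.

cycle 0: W0.I0
cycle 1: W1.I0
cycle 2: W2.I0
cycle 3: W1.I1
cycle 4: W2.I1
cycle 5: W1.I2
cycle 6: W2.I2
cycle 7: idle
cycle 8: W0.I1
cycle 9: W0.I2
cycle 10: idle
cycle 11: idle
cycle 12: idle
cycle 13: idle
cycle 14: idle
cycle 15: idle
cycle 16: idle
cycle 17: W0.I3
cycle 18: idle
cycle 19: idle
cycle 20: idle
cycle 21: idle
cycle 22: idle
cycle 23: idle
cycle 24: idle
cycle 25: W0.I4
cycle 26: idle
cycle 27: idle
cycle 28: idle
cycle 29: idle
cycle 30: idle
cycle 31: idle
cycle 32: idle
cycle 33: W0.I5
cycle 34: idle
cycle 35: idle
cycle 36: idle
cycle 37: idle
cycle 38: idle
cycle 39: idle
cycle 40: idle
cycle 41: W0.I6

Answer: 42 cycles, utilization 13/42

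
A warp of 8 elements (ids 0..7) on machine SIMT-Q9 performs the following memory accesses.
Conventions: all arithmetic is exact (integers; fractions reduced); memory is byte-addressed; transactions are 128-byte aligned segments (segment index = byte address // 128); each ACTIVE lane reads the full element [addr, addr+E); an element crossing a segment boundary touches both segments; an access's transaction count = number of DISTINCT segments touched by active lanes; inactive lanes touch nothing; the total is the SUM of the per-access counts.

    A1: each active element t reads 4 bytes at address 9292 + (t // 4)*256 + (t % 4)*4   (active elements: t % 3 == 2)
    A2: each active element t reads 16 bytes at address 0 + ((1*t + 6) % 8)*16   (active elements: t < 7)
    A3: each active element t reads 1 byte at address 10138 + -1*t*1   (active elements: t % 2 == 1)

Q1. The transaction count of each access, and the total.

A1: 2 transactions
A2: 1 transaction
A3: 1 transaction

Answer: 2,1,1; total 4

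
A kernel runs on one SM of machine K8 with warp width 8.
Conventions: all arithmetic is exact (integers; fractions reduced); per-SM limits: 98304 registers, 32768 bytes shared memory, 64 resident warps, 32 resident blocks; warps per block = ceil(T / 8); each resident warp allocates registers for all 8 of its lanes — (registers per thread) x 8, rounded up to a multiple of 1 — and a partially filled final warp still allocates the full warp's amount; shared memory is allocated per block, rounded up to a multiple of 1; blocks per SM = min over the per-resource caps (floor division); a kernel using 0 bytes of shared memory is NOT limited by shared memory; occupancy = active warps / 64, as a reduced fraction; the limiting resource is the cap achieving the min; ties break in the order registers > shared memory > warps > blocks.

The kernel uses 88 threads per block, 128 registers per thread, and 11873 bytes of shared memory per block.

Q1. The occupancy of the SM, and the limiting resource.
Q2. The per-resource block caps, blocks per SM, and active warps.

Answer: occupancy 11/32, limited by shared memory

registers: 8 blocks
shared memory: 2 blocks
warps: 5 blocks
blocks: 32 blocks

Answer: 2 blocks, 22 active warps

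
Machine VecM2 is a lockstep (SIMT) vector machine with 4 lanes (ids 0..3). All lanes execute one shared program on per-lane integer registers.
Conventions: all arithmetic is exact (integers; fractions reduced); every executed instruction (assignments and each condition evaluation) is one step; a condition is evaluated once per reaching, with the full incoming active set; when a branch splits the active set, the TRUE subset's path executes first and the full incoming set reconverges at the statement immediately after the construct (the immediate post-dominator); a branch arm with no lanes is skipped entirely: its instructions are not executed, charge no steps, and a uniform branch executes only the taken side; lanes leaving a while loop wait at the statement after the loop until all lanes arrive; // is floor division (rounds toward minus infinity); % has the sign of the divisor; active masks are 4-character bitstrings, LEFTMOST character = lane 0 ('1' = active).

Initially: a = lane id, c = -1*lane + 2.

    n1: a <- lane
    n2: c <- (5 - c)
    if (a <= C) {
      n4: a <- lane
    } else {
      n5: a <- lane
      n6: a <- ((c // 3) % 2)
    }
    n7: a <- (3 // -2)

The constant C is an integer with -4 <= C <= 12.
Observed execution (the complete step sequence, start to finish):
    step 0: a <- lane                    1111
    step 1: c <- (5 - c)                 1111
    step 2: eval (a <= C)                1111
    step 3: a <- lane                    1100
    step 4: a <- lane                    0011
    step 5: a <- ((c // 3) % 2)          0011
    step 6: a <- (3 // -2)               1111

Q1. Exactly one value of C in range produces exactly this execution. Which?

Answer: C = 1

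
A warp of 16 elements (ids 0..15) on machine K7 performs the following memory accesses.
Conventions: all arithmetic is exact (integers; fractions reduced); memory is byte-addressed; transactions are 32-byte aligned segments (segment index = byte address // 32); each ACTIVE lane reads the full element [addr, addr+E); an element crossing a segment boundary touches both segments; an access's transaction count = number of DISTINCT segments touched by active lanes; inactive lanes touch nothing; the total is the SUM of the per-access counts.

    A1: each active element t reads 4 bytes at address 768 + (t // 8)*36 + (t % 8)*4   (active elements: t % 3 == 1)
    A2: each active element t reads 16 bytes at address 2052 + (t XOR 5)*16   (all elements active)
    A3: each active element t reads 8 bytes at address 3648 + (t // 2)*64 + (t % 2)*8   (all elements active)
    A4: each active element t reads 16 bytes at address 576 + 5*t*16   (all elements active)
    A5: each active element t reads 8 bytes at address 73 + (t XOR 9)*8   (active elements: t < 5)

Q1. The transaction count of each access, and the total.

A1: 2 transactions
A2: 9 transactions
A3: 8 transactions
A4: 16 transactions
A5: 2 transactions

Answer: 2,9,8,16,2; total 37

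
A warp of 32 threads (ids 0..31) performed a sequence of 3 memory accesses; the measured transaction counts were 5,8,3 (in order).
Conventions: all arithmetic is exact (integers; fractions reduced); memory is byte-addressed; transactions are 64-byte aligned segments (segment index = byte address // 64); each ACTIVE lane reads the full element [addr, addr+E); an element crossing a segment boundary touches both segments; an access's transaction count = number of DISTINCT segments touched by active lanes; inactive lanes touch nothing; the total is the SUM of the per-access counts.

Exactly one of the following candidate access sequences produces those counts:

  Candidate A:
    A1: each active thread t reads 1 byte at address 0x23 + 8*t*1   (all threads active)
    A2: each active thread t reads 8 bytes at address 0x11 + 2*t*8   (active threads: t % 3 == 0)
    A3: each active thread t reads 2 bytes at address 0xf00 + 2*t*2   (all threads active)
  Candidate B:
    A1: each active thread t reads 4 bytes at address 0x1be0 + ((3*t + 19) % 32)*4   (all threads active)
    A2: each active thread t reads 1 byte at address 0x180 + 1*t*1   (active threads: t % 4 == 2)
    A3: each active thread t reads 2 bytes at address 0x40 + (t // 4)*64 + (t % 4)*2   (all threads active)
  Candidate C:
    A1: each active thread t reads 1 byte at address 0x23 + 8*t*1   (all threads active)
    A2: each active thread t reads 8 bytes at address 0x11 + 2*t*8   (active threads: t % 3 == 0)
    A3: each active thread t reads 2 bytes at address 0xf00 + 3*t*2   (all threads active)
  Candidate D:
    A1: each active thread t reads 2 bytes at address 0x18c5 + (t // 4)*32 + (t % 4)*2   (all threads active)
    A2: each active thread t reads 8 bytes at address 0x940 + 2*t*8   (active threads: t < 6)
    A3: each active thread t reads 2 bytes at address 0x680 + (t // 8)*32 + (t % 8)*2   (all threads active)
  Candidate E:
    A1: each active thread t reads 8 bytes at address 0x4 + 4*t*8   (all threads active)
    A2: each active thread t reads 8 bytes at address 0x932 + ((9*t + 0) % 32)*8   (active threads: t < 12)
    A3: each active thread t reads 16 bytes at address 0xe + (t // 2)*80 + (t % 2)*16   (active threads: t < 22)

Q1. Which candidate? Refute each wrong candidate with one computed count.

A: A3 gives 2 transactions, not 3
B: A1 gives 3 transactions, not 5
D: A1 gives 4 transactions, not 5
E: A1 gives 16 transactions, not 5
C: all counts match (5,8,3)

Answer: C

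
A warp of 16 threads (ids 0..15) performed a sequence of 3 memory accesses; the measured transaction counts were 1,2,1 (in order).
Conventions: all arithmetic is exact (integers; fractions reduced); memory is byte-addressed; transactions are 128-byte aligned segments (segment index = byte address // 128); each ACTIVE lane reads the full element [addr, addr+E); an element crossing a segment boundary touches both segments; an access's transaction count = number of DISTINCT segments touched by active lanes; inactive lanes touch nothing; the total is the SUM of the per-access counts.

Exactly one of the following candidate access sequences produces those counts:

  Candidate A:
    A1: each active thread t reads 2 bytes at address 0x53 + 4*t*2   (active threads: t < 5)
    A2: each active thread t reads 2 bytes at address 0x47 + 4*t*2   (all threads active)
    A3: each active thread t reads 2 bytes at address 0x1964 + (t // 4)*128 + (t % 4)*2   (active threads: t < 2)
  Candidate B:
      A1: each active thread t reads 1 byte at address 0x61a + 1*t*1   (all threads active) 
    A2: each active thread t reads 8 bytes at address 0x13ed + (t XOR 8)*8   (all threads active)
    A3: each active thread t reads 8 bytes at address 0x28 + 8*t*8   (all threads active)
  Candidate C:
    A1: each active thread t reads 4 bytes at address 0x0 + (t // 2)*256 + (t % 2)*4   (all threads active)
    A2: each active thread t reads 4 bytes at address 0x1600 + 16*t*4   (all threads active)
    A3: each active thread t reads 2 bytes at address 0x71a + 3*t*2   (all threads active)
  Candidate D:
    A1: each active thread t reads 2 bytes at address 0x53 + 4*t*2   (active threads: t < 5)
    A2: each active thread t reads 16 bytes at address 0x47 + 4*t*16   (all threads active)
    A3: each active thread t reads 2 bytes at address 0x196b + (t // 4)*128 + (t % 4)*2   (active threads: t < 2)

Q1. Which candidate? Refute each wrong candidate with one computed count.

B: A3 gives 8 transactions, not 1
C: A1 gives 8 transactions, not 1
D: A2 gives 9 transactions, not 2
A: all counts match (1,2,1)

Answer: A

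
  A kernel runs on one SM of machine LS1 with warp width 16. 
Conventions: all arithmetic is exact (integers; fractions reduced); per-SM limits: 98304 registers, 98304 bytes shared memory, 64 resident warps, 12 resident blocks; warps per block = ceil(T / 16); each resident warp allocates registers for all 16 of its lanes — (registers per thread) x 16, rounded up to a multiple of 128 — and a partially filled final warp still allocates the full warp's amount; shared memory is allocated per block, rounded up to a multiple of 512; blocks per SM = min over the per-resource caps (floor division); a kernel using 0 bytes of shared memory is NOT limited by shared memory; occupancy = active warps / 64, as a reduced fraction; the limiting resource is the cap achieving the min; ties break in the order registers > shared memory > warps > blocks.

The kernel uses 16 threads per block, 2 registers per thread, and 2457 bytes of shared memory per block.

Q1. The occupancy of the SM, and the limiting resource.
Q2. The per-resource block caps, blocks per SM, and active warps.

Answer: occupancy 3/16, limited by blocks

registers: 768 blocks
shared memory: 38 blocks
warps: 64 blocks
blocks: 12 blocks

Answer: 12 blocks, 12 active warps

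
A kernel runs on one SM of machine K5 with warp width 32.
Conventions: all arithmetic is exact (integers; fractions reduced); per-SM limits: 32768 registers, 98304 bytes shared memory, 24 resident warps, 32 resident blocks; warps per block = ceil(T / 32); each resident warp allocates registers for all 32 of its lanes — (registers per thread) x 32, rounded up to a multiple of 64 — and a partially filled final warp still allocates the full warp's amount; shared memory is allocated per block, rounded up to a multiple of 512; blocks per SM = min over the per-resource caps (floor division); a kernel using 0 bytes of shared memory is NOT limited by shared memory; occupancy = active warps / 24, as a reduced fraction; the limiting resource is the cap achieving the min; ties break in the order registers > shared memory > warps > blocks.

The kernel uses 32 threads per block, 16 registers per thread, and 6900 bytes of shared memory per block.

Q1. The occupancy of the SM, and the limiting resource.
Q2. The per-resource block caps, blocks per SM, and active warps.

Answer: occupancy 13/24, limited by shared memory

registers: 64 blocks
shared memory: 13 blocks
warps: 24 blocks
blocks: 32 blocks

Answer: 13 blocks, 13 active warps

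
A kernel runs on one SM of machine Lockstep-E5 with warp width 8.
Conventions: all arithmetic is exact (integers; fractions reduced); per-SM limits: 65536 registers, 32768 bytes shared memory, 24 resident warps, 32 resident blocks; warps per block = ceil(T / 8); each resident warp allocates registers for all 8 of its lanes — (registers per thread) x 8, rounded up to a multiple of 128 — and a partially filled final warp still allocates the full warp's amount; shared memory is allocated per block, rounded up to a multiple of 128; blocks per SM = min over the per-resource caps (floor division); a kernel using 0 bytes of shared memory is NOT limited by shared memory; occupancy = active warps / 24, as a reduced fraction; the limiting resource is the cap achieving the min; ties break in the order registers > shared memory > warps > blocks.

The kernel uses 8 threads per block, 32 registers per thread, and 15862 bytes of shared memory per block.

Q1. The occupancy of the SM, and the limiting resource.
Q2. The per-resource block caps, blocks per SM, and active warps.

Answer: occupancy 1/12, limited by shared memory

registers: 256 blocks
shared memory: 2 blocks
warps: 24 blocks
blocks: 32 blocks

Answer: 2 blocks, 2 active warps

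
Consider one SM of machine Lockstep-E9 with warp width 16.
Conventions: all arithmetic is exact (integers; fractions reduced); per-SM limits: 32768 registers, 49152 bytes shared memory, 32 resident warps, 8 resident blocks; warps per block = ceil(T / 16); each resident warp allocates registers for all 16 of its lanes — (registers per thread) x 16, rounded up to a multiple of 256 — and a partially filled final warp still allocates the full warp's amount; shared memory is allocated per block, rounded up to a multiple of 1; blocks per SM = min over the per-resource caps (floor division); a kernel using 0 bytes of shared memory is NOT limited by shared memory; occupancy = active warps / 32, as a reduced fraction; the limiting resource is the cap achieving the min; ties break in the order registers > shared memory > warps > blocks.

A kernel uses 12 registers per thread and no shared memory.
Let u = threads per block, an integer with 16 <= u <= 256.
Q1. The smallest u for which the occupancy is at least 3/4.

Answer: u = 33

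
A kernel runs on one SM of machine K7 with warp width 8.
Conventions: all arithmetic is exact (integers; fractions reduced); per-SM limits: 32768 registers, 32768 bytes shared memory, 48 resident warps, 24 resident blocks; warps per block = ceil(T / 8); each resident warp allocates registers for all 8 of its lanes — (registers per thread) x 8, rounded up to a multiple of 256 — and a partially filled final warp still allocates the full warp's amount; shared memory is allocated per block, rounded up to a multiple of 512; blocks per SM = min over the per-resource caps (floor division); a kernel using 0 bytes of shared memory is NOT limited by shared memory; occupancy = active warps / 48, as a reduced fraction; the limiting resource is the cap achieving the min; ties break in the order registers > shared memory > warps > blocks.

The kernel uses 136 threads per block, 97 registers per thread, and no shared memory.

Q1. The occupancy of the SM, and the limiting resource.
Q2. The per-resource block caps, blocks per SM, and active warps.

Answer: occupancy 17/48, limited by registers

registers: 1 block
shared memory: no limit (kernel uses none)
warps: 2 blocks
blocks: 24 blocks

Answer: 1 block, 17 active warps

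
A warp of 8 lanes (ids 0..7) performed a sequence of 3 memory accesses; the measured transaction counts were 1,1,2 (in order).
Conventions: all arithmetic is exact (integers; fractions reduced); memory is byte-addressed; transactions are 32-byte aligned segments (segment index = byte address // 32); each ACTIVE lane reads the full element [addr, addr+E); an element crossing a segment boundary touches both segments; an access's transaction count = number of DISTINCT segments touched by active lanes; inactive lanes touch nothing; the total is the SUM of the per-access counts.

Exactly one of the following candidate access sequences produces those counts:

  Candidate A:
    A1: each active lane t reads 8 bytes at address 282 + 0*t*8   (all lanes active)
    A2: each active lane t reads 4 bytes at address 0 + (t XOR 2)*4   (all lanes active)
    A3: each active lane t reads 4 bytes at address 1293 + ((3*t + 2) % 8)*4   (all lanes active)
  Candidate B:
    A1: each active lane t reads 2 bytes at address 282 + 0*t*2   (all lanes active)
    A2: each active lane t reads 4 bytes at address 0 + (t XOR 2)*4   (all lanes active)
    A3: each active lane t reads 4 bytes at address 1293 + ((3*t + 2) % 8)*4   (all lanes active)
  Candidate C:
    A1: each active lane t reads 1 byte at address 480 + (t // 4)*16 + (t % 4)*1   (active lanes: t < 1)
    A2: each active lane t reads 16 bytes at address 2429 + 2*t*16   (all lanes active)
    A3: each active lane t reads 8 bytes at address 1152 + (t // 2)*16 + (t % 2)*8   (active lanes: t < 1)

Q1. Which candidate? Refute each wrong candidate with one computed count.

A: A1 gives 2 transactions, not 1
C: A2 gives 9 transactions, not 1
B: all counts match (1,1,2)

Answer: B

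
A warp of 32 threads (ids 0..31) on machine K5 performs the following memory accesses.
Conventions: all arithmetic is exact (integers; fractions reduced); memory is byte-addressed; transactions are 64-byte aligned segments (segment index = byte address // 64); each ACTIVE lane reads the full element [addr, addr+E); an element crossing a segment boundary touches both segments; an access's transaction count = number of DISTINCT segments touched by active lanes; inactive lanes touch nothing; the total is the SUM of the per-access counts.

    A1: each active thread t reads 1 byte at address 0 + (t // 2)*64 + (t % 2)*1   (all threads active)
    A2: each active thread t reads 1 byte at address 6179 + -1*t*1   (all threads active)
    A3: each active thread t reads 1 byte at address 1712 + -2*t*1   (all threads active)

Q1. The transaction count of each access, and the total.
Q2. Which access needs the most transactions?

A1: 16 transactions
A2: 1 transaction
A3: 2 transactions

Answer: 16,1,2; total 19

Answer: A1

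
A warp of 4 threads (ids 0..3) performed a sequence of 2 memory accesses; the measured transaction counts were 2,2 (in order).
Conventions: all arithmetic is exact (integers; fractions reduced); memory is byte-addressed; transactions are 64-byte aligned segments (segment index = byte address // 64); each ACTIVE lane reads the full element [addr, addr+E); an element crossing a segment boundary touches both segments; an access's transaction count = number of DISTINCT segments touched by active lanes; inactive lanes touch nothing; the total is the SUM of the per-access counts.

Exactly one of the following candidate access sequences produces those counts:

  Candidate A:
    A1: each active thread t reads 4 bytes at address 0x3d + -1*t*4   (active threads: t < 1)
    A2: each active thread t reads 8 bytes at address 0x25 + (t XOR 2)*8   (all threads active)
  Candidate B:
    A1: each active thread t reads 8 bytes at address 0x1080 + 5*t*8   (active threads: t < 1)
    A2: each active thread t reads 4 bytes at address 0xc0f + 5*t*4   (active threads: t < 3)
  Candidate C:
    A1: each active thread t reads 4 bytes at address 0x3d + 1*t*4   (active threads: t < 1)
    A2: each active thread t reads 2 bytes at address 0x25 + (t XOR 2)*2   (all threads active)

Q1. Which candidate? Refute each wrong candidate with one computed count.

B: A1 gives 1 transaction, not 2
C: A2 gives 1 transaction, not 2
A: all counts match (2,2)

Answer: A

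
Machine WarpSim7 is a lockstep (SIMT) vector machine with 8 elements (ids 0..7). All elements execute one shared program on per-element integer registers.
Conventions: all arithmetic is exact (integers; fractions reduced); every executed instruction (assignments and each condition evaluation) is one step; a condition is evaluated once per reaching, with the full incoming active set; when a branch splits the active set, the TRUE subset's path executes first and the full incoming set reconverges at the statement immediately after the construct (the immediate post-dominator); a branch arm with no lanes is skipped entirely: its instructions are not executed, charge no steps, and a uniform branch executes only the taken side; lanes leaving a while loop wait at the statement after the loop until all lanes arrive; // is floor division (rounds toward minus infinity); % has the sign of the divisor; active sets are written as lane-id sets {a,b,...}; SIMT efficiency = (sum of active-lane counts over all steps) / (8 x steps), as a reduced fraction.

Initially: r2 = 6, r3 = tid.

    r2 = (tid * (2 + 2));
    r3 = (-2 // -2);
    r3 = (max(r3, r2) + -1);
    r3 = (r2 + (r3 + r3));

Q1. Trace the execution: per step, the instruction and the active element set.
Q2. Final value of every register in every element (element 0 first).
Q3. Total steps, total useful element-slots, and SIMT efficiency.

step 0: r2 <- (tid * (2 + 2))        {0,1,2,3,4,5,6,7}
step 1: r3 <- (-2 // -2)             {0,1,2,3,4,5,6,7}
step 2: r3 <- (max(r3, r2) + -1)     {0,1,2,3,4,5,6,7}
step 3: r3 <- (r2 + (r3 + r3))       {0,1,2,3,4,5,6,7}

Answer: 4 steps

r2: 0,4,8,12,16,20,24,28
r3: 0,10,22,34,46,58,70,82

steps = 4; useful = 32; efficiency = 32/32 = 1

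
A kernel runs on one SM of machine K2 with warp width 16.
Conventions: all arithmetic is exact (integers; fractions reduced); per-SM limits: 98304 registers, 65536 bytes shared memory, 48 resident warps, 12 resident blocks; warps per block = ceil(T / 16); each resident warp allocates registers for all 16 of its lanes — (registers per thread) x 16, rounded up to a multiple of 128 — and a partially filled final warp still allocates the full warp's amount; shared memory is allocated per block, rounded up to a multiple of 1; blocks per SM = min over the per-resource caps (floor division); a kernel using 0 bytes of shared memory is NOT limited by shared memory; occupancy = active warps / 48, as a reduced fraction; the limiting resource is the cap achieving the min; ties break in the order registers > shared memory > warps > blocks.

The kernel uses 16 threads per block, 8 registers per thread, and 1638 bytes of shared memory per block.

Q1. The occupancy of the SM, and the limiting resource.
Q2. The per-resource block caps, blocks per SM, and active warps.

Answer: occupancy 1/4, limited by blocks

registers: 768 blocks
shared memory: 40 blocks
warps: 48 blocks
blocks: 12 blocks

Answer: 12 blocks, 12 active warps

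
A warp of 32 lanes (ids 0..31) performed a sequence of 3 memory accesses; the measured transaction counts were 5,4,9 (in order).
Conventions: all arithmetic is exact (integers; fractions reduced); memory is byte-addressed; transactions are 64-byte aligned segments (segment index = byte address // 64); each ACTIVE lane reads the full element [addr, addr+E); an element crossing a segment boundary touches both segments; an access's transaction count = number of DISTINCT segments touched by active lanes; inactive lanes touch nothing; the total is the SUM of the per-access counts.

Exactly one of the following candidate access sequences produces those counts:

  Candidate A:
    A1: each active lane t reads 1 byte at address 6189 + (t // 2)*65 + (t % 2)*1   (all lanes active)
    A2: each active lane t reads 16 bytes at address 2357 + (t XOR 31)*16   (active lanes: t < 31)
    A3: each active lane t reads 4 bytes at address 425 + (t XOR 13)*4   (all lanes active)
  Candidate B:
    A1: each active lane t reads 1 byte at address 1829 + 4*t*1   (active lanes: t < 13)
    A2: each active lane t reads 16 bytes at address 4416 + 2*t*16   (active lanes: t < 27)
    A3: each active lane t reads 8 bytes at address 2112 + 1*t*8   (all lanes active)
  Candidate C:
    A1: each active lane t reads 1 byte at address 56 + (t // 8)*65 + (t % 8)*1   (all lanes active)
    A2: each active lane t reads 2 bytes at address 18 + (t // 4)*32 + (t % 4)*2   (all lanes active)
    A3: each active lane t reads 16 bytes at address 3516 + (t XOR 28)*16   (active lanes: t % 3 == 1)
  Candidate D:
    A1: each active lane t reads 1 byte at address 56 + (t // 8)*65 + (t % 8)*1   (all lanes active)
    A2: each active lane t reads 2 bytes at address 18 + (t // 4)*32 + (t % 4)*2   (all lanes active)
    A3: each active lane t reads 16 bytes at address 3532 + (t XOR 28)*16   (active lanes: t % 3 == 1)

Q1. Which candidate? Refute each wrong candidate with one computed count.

A: A1 gives 16 transactions, not 5
B: A1 gives 2 transactions, not 5
D: A3 gives 8 transactions, not 9
C: all counts match (5,4,9)

Answer: C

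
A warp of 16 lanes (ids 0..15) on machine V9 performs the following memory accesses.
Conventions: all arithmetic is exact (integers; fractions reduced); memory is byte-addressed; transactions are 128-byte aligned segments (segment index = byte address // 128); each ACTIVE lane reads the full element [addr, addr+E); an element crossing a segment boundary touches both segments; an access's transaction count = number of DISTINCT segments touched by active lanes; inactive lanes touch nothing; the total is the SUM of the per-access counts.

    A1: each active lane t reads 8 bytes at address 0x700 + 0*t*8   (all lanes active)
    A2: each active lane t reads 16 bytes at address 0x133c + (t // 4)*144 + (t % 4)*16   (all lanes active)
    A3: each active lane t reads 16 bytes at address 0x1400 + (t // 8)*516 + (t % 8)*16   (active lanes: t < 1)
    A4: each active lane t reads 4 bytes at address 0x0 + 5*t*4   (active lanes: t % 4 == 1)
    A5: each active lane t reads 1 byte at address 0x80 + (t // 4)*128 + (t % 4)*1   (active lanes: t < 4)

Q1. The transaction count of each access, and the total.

A1: 1 transaction
A2: 5 transactions
A3: 1 transaction
A4: 3 transactions
A5: 1 transaction

Answer: 1,5,1,3,1; total 11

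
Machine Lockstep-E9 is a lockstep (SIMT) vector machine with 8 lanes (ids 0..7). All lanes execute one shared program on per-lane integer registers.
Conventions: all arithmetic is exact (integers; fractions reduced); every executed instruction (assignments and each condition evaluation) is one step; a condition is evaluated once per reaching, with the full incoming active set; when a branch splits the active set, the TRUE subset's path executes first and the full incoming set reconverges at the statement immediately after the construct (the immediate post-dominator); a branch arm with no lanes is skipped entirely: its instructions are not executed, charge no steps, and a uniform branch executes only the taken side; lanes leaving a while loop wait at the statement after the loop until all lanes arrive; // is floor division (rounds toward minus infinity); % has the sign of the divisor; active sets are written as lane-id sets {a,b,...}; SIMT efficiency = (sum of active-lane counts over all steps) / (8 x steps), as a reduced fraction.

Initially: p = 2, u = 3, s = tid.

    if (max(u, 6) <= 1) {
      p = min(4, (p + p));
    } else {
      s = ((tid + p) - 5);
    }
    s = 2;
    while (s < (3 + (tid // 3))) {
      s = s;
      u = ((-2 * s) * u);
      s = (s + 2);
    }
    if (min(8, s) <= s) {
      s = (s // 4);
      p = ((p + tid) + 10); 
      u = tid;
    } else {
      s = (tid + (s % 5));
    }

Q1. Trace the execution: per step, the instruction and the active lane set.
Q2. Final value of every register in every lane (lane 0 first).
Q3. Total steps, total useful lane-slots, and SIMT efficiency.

step 0: eval (max(u, 6) <= 1)        {0,1,2,3,4,5,6,7}
step 1: s <- ((tid + p) - 5)         {0,1,2,3,4,5,6,7}
step 2: s <- 2                       {0,1,2,3,4,5,6,7}
step 3: eval (s < (3 + (tid // 3)))  {0,1,2,3,4,5,6,7}
step 4: s <- s                       {0,1,2,3,4,5,6,7}
step 5: u <- ((-2 * s) * u)          {0,1,2,3,4,5,6,7}
step 6: s <- (s + 2)                 {0,1,2,3,4,5,6,7}
step 7: eval (s < (3 + (tid // 3)))  {0,1,2,3,4,5,6,7}
step 8: s <- s                       {6,7}
step 9: u <- ((-2 * s) * u)          {6,7}
step 10: s <- (s + 2)                 {6,7}
step 11: eval (s < (3 + (tid // 3)))  {6,7}
step 12: eval (min(8, s) <= s)        {0,1,2,3,4,5,6,7}
step 13: s <- (s // 4)                {0,1,2,3,4,5,6,7}
step 14: p <- ((p + tid) + 10)        {0,1,2,3,4,5,6,7}
step 15: u <- tid                     {0,1,2,3,4,5,6,7}

Answer: 16 steps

p: 12,13,14,15,16,17,18,19
u: 0,1,2,3,4,5,6,7
s: 1,1,1,1,1,1,1,1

steps = 16; useful = 104; efficiency = 104/128 = 13/16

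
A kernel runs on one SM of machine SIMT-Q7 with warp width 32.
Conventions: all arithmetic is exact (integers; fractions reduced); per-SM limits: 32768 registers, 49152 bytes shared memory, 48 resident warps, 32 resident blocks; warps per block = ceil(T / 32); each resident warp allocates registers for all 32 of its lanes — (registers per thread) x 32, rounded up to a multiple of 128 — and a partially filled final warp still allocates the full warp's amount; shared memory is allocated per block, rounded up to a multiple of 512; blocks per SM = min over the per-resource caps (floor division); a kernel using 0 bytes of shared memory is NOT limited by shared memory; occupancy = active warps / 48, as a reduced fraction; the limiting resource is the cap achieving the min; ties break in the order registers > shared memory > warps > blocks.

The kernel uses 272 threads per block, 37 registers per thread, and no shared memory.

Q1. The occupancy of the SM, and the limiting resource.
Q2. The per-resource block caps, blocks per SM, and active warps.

Answer: occupancy 3/8, limited by registers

registers: 2 blocks
shared memory: no limit (kernel uses none)
warps: 5 blocks
blocks: 32 blocks

Answer: 2 blocks, 18 active warps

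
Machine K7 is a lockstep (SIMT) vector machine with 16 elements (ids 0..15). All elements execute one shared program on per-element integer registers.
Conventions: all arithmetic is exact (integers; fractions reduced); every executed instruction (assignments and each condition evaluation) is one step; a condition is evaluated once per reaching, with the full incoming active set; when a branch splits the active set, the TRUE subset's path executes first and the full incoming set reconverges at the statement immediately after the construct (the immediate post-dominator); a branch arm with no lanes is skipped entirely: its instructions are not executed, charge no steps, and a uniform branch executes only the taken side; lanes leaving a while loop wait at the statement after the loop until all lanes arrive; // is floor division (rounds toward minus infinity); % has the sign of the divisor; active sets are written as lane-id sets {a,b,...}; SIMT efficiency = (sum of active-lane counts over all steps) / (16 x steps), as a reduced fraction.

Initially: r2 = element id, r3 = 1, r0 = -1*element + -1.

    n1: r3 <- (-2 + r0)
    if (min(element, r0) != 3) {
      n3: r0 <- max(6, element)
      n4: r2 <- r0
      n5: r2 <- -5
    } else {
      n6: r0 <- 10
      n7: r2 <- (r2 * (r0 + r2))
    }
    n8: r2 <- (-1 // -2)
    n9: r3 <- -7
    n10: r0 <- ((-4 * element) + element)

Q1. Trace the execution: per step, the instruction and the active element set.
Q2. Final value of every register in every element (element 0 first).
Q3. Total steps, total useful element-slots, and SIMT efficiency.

step 0: r3 <- (-2 + r0)              {0,1,2,3,4,5,6,7,8,9,10,11,12,13,14,15}
step 1: eval (min(element, r0) != 3) {0,1,2,3,4,5,6,7,8,9,10,11,12,13,14,15}
step 2: r0 <- max(6, element)        {0,1,2,3,4,5,6,7,8,9,10,11,12,13,14,15}
step 3: r2 <- r0                     {0,1,2,3,4,5,6,7,8,9,10,11,12,13,14,15}
step 4: r2 <- -5                     {0,1,2,3,4,5,6,7,8,9,10,11,12,13,14,15}
step 5: r2 <- (-1 // -2)             {0,1,2,3,4,5,6,7,8,9,10,11,12,13,14,15}
step 6: r3 <- -7                     {0,1,2,3,4,5,6,7,8,9,10,11,12,13,14,15}
step 7: r0 <- ((-4 * element) + element) {0,1,2,3,4,5,6,7,8,9,10,11,12,13,14,15}

Answer: 8 steps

r2: 0,0,0,0,0,0,0,0,0,0,0,0,0,0,0,0
r3: -7,-7,-7,-7,-7,-7,-7,-7,-7,-7,-7,-7,-7,-7,-7,-7
r0: 0,-3,-6,-9,-12,-15,-18,-21,-24,-27,-30,-33,-36,-39,-42,-45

steps = 8; useful = 128; efficiency = 128/128 = 1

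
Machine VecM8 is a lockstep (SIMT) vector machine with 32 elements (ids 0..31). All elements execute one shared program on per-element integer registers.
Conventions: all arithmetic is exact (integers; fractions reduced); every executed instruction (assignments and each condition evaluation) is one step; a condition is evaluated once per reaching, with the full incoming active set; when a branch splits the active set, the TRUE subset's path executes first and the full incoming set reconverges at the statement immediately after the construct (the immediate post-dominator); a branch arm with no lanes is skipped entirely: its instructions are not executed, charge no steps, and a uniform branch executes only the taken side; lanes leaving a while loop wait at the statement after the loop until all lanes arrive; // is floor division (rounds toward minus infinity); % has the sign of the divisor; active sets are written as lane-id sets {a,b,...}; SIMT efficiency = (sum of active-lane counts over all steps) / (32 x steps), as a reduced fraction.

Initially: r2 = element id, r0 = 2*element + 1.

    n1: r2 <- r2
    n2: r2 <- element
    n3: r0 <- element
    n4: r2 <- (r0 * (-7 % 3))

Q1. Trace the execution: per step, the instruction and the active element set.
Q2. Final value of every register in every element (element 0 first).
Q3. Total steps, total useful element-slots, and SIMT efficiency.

step 0: r2 <- r2                     {0,1,2,3,4,5,6,7,8,9,10,11,12,13,14,15,16,17,18,19,20,21,22,23,24,25,26,27,28,29,30,31}
step 1: r2 <- element                {0,1,2,3,4,5,6,7,8,9,10,11,12,13,14,15,16,17,18,19,20,21,22,23,24,25,26,27,28,29,30,31}
step 2: r0 <- element                {0,1,2,3,4,5,6,7,8,9,10,11,12,13,14,15,16,17,18,19,20,21,22,23,24,25,26,27,28,29,30,31}
step 3: r2 <- (r0 * (-7 % 3))        {0,1,2,3,4,5,6,7,8,9,10,11,12,13,14,15,16,17,18,19,20,21,22,23,24,25,26,27,28,29,30,31}

Answer: 4 steps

r2: 0,2,4,6,8,10,12,14,16,18,20,22,24,26,28,30,32,34,36,38,40,42,44,46,48,50,52,54,56,58,60,62
r0: 0,1,2,3,4,5,6,7,8,9,10,11,12,13,14,15,16,17,18,19,20,21,22,23,24,25,26,27,28,29,30,31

steps = 4; useful = 128; efficiency = 128/128 = 1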